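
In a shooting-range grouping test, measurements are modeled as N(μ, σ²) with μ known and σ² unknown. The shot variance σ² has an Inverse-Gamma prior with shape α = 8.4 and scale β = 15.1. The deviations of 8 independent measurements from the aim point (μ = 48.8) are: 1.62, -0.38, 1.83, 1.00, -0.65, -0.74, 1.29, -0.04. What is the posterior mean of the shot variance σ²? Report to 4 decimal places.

1.7523

With known mean μ and an Inverse-Gamma(α, β) prior on σ², the Normal likelihood is conjugate: posterior is Inv-Gamma(α + n/2, β + Σ(xᵢ−μ)²/2).
Σ(xᵢ−μ)² = (1.62)² + (-0.38)² + (1.83)² + (1.00)² + (-0.65)² + (-0.74)² + (1.29)² + (-0.04)² = 9.7535.
Posterior: Inv-Gamma(8.4 + 8/2, 15.1 + 9.7535/2) = Inv-Gamma(12.40, 19.97675).
E[σ²|data] = β/(α−1) = 19.97675/11.40 = 1.7523.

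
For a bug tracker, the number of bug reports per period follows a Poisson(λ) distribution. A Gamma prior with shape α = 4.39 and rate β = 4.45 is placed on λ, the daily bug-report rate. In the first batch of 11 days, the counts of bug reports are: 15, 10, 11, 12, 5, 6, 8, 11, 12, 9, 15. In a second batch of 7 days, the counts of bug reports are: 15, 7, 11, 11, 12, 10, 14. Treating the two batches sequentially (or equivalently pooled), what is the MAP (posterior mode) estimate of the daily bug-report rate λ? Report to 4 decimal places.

8.7924

With a Gamma(shape α, rate β) prior, the Poisson likelihood is conjugate: the posterior is Gamma(α + ΣXᵢ, β + n).
Batch 1: sum of counts S = 114 over n = 11 days.
After batch 1: Gamma(α+S, β+n) = Gamma(4.39+114, 4.45+11) = Gamma(118.39, 15.45).
Batch 2: sum of counts S = 80 over n = 7 days.
After batch 2: Gamma(α+S, β+n) = Gamma(118.39+80, 15.45+7) = Gamma(198.39, 22.45).
Mode of Gamma(α,β) for α≥1 is (α−1)/β = 197.39/22.45 = 8.7924.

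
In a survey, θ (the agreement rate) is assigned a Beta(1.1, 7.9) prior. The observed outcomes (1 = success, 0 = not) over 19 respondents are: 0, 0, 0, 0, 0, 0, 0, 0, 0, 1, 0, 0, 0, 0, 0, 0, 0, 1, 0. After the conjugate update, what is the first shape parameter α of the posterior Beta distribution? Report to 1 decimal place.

The Beta prior is conjugate to a Binomial/Bernoulli likelihood; the update adds successes to α and failures to β.
Posterior: Beta(α+k, β+n−k) = Beta(1.1+2, 7.9+17) = Beta(3.1, 24.9).
Posterior α = 3.1.

3.1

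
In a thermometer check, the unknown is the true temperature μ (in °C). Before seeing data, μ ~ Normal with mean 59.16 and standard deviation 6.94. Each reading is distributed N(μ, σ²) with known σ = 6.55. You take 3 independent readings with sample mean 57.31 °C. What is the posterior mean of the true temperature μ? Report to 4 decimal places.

For Normal data with known variance σ², a Normal(μ₀, σ₀²) prior on μ is conjugate. Posterior precision = 1/σ₀² + n/σ²; posterior mean is the precision-weighted average of μ₀ and x̄.
n·x̄ = 3·57.31 = 171.93.
σ₀² = 6.94² = 48.1636, σ² = 6.55² = 42.9025; σ² + n·σ₀² = 42.9025 + 3·48.1636 = 187.3933.
Posterior mean = (μ₀/σ₀² + n·x̄/σ²)/(1/σ₀² + n/σ²) = (σ²·μ₀ + σ₀²·n·x̄)/(σ² + n·σ₀²) = (42.9025·59.16 + 48.1636·171.93)/187.3933 = 10818.879648/187.3933 = 57.7335.

57.7335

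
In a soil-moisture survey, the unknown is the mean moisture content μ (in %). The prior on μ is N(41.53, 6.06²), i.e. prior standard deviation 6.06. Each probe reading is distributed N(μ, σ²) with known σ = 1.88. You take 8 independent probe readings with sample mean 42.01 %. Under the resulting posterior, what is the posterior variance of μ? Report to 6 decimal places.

For Normal data with known variance σ², a Normal(μ₀, σ₀²) prior on μ is conjugate. Posterior precision = 1/σ₀² + n/σ²; posterior mean is the precision-weighted average of μ₀ and x̄.
σ₀² = 6.06² = 36.7236, σ² = 1.88² = 3.5344; σ² + n·σ₀² = 3.5344 + 8·36.7236 = 297.3232.
Posterior precision = 1/σ₀² + n/σ² = 1/36.7236 + 8/3.5344 = (σ² + n·σ₀²)/(σ₀²σ²) = 297.3232/(36.7236·3.5344); posterior variance σₙ² = σ₀²σ²/(σ² + n·σ₀²) = 36.7236·3.5344/297.3232 = 0.436548.

0.436548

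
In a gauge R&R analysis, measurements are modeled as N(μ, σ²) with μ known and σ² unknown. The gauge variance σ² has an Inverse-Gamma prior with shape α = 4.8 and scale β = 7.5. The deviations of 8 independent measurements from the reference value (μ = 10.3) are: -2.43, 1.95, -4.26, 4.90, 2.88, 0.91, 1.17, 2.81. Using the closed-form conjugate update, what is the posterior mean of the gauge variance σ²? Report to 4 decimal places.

With known mean μ and an Inverse-Gamma(α, β) prior on σ², the Normal likelihood is conjugate: posterior is Inv-Gamma(α + n/2, β + Σ(xᵢ−μ)²/2).
Σ(xᵢ−μ)² = (-2.43)² + (1.95)² + (-4.26)² + (4.90)² + (2.88)² + (0.91)² + (1.17)² + (2.81)² = 70.2525.
Posterior: Inv-Gamma(4.8 + 8/2, 7.5 + 70.2525/2) = Inv-Gamma(8.80, 42.62625).
E[σ²|data] = β/(α−1) = 42.62625/7.80 = 5.4649.

5.4649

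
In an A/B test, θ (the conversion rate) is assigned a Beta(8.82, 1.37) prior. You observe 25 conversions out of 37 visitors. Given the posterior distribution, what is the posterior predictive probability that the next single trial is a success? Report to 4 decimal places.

0.7167

The Beta prior is conjugate to a Binomial/Bernoulli likelihood; the update adds successes to α and failures to β.
Posterior: Beta(α+k, β+n−k) = Beta(8.82+25, 1.37+12) = Beta(33.82, 13.37).
For a single future Bernoulli trial, P(success | data) = α/(α+β) = 0.7167.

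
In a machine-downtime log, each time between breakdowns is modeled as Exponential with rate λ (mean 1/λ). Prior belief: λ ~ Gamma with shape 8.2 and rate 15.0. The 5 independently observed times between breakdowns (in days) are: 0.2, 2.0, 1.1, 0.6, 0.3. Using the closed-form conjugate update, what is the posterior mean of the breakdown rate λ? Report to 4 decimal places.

With a Gamma(shape α, rate β) prior on the exponential rate λ, the posterior after n observations with total T = Σxᵢ is Gamma(α+n, β+T).
Sum of observations T = 4.2 days; n = 5.
Posterior: Gamma(8.2+5, 15.0+4.2) = Gamma(13.2, 19.2).
Posterior mean of λ = α/β = 13.2/19.2 = 0.6875.

0.6875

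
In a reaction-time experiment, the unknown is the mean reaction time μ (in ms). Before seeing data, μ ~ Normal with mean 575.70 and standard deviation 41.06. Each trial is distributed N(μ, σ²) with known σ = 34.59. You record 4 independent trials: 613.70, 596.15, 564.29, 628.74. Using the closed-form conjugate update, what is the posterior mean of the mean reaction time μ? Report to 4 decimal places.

For Normal data with known variance σ², a Normal(μ₀, σ₀²) prior on μ is conjugate. Posterior precision = 1/σ₀² + n/σ²; posterior mean is the precision-weighted average of μ₀ and x̄.
Σxᵢ = 613.70 + 596.15 + 564.29 + 628.74 = 2402.88, so n·x̄ = 2402.88.
σ₀² = 41.06² = 1685.9236, σ² = 34.59² = 1196.4681; σ² + n·σ₀² = 1196.4681 + 4·1685.9236 = 7940.1625.
Posterior mean = (μ₀/σ₀² + n·x̄/σ²)/(1/σ₀² + n/σ²) = (σ²·μ₀ + σ₀²·n·x̄)/(σ² + n·σ₀²) = (1196.4681·575.70 + 1685.9236·2402.88)/7940.1625 = 4739878.785138/7940.1625 = 596.9498.

596.9498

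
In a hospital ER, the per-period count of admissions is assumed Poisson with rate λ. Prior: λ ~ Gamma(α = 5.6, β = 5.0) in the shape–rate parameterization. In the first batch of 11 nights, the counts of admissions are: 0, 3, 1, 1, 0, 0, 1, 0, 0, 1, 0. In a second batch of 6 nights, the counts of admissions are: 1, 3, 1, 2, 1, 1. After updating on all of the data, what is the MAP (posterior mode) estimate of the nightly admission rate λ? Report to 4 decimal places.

With a Gamma(shape α, rate β) prior, the Poisson likelihood is conjugate: the posterior is Gamma(α + ΣXᵢ, β + n).
Batch 1: sum of counts S = 7 over n = 11 nights.
After batch 1: Gamma(α+S, β+n) = Gamma(5.6+7, 5.0+11) = Gamma(12.6, 16.0).
Batch 2: sum of counts S = 9 over n = 6 nights.
After batch 2: Gamma(α+S, β+n) = Gamma(12.6+9, 16.0+6) = Gamma(21.6, 22.0).
Mode of Gamma(α,β) for α≥1 is (α−1)/β = 20.6/22.0 = 0.9364.

0.9364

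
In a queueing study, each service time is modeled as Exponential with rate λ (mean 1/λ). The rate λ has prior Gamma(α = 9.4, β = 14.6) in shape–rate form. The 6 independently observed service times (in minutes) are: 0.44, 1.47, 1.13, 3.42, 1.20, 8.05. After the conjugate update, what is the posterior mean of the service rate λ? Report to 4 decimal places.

0.5081

With a Gamma(shape α, rate β) prior on the exponential rate λ, the posterior after n observations with total T = Σxᵢ is Gamma(α+n, β+T).
Sum of observations T = 15.71 minutes; n = 6.
Posterior: Gamma(9.4+6, 14.6+15.71) = Gamma(15.4, 30.31).
Posterior mean of λ = α/β = 15.4/30.31 = 0.5081.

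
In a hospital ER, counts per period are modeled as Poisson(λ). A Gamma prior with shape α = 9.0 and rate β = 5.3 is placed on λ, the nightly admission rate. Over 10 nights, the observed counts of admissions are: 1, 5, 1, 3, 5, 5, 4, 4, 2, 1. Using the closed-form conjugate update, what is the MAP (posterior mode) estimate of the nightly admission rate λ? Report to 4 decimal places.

With a Gamma(shape α, rate β) prior, the Poisson likelihood is conjugate: the posterior is Gamma(α + ΣXᵢ, β + n).
Sum of counts S = 31 over n = 10 nights.
Posterior: Gamma(α+S, β+n) = Gamma(9.0+31, 5.3+10) = Gamma(40.0, 15.3).
Mode of Gamma(α,β) for α≥1 is (α−1)/β = 39.0/15.3 = 2.5490.

2.5490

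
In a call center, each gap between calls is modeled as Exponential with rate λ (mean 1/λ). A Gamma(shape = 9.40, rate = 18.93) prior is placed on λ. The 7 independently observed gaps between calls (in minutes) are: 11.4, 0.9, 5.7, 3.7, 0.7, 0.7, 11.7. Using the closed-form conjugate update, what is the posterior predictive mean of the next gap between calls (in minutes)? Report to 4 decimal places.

3.4890

With a Gamma(shape α, rate β) prior on the exponential rate λ, the posterior after n observations with total T = Σxᵢ is Gamma(α+n, β+T).
Sum of observations T = 34.8 minutes; n = 7.
Posterior: Gamma(9.40+7, 18.93+34.8) = Gamma(16.40, 53.73).
The predictive distribution for the next observation is Lomax; its mean is β/(α−1) = 53.73/15.40 = 3.4890.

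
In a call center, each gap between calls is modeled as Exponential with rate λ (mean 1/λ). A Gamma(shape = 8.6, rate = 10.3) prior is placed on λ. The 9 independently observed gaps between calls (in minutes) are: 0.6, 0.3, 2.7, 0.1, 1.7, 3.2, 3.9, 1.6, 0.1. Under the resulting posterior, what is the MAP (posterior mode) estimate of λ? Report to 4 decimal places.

0.6776

With a Gamma(shape α, rate β) prior on the exponential rate λ, the posterior after n observations with total T = Σxᵢ is Gamma(α+n, β+T).
Sum of observations T = 14.2 minutes; n = 9.
Posterior: Gamma(8.6+9, 10.3+14.2) = Gamma(17.6, 24.5).
Mode = (α−1)/β = 0.6776.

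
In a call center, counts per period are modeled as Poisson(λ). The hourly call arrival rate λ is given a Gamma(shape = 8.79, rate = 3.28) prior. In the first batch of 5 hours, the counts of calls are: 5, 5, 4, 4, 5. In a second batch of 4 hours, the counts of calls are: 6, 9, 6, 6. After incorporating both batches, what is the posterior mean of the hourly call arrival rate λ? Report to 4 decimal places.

4.7875

With a Gamma(shape α, rate β) prior, the Poisson likelihood is conjugate: the posterior is Gamma(α + ΣXᵢ, β + n).
Batch 1: sum of counts S = 23 over n = 5 hours.
After batch 1: Gamma(α+S, β+n) = Gamma(8.79+23, 3.28+5) = Gamma(31.79, 8.28).
Batch 2: sum of counts S = 27 over n = 4 hours.
After batch 2: Gamma(α+S, β+n) = Gamma(31.79+27, 8.28+4) = Gamma(58.79, 12.28).
Posterior mean = α/β = 58.79/12.28 = 4.7875.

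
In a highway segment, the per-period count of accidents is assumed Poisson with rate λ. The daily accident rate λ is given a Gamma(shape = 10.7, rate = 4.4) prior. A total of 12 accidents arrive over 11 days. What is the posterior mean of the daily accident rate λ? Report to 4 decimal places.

With a Gamma(shape α, rate β) prior, the Poisson likelihood is conjugate: the posterior is Gamma(α + ΣXᵢ, β + n).
Posterior: Gamma(α+S, β+n) = Gamma(10.7+12, 4.4+11) = Gamma(22.7, 15.4).
Posterior mean = α/β = 22.7/15.4 = 1.4740.

1.4740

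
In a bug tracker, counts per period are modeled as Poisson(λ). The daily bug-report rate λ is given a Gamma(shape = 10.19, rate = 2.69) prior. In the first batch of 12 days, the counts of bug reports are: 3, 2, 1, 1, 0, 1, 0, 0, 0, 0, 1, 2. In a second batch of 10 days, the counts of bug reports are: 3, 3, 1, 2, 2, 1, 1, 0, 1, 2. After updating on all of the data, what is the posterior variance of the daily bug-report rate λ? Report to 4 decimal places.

With a Gamma(shape α, rate β) prior, the Poisson likelihood is conjugate: the posterior is Gamma(α + ΣXᵢ, β + n).
Batch 1: sum of counts S = 11 over n = 12 days.
After batch 1: Gamma(α+S, β+n) = Gamma(10.19+11, 2.69+12) = Gamma(21.19, 14.69).
Batch 2: sum of counts S = 16 over n = 10 days.
After batch 2: Gamma(α+S, β+n) = Gamma(21.19+16, 14.69+10) = Gamma(37.19, 24.69).
Var = α/β² = 37.19/24.69² = 0.0610.

0.0610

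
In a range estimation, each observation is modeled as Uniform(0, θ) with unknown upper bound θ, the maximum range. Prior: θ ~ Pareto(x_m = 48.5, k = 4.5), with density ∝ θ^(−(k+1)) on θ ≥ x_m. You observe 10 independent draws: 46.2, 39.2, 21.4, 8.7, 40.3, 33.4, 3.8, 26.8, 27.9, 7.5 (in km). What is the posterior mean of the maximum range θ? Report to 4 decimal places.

A Pareto(scale x_m, shape k) prior on the upper bound θ of Uniform(0, θ) is conjugate: posterior is Pareto(max(x_m, max xᵢ), k + n).
Sample maximum = 46.2; prior scale x_m = 48.5 → posterior scale = max = 48.5.
Posterior shape = 4.5 + 10 = 14.5.
E[θ|data] = k·x_m/(k−1) = 14.5·48.5/13.5 = 52.0926.

52.0926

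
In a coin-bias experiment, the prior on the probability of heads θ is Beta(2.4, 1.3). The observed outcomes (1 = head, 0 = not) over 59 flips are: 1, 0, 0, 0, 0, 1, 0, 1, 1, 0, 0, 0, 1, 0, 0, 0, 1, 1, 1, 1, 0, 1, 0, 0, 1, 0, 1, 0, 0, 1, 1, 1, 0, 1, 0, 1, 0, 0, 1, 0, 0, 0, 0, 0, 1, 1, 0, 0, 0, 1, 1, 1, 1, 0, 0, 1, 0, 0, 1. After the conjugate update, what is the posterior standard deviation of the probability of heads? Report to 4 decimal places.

0.0624

The Beta prior is conjugate to a Binomial/Bernoulli likelihood; the update adds successes to α and failures to β.
Posterior: Beta(α+k, β+n−k) = Beta(2.4+26, 1.3+33) = Beta(28.4, 34.3).
Var = αβ/((α+β)²(α+β+1)) = 28.4·34.3/(62.7²·63.7) = 0.00388990; SD = √0.00388990 = 0.0624.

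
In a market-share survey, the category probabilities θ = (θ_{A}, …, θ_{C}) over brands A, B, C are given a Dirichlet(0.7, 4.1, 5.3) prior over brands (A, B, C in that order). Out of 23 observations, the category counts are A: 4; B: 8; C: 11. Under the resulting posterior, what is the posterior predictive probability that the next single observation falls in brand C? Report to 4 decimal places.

0.4924

The Dirichlet prior is conjugate to the Multinomial likelihood: each posterior αⱼ = prior αⱼ + observed count nⱼ.
Posterior concentration: (4.7, 12.1, 16.3), total = 33.1.
P(next = C | data) = α_{C}/Σα = 0.4924.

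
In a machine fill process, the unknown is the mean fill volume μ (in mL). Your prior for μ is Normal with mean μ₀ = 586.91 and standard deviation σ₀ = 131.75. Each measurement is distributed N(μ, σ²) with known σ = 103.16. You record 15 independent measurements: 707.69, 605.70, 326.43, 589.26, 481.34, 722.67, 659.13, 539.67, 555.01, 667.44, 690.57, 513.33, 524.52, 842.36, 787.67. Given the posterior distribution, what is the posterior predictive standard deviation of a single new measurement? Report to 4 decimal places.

For Normal data with known variance σ², a Normal(μ₀, σ₀²) prior on μ is conjugate. Posterior precision = 1/σ₀² + n/σ²; posterior mean is the precision-weighted average of μ₀ and x̄.
σ₀² = 131.75² = 17358.0625, σ² = 103.16² = 10641.9856; σ² + n·σ₀² = 10641.9856 + 15·17358.0625 = 271012.9231.
Posterior precision = 1/σ₀² + n/σ² = 1/17358.0625 + 15/10641.9856 = (σ² + n·σ₀²)/(σ₀²σ²) = 271012.9231/(17358.0625·10641.9856); posterior variance σₙ² = σ₀²σ²/(σ² + n·σ₀²) = 17358.0625·10641.9856/271012.9231 = 681.606800.
Predictive variance for one new observation = σₙ² + σ² = 17358.0625·10641.9856/271012.9231 + 10641.9856 = σ²·(σ₀² + 271012.9231)/271012.9231 = 10641.9856·288370.9856/271012.9231 = 11323.592400; SD = √(10641.9856·288370.9856/271012.9231) = 106.4124.

106.4124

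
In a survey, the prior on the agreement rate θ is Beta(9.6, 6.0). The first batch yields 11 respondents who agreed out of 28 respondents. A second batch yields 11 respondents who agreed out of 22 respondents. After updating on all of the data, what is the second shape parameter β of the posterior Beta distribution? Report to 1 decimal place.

The Beta prior is conjugate to a Binomial/Bernoulli likelihood; the update adds successes to α and failures to β.
After batch 1: Beta(9.6+11, 6.0+17) = Beta(20.6, 23.0).
After batch 2: Beta(20.6+11, 23.0+11) = Beta(31.6, 34.0).
Posterior β = 34.0.

34.0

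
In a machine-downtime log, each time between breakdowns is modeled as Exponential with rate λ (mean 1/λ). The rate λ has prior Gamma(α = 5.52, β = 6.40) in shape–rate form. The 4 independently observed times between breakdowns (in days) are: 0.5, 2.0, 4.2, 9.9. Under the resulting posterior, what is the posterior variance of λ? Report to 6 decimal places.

0.017996

With a Gamma(shape α, rate β) prior on the exponential rate λ, the posterior after n observations with total T = Σxᵢ is Gamma(α+n, β+T).
Sum of observations T = 16.6 days; n = 4.
Posterior: Gamma(5.52+4, 6.40+16.6) = Gamma(9.52, 23.00).
Var = α/β² = 0.017996.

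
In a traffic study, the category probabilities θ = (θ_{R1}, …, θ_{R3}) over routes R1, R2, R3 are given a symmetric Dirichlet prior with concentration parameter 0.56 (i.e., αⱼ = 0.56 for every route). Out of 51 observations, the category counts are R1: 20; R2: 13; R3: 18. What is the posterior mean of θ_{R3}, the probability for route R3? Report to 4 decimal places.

0.3523

The Dirichlet prior is conjugate to the Multinomial likelihood: each posterior αⱼ = prior αⱼ + observed count nⱼ.
Posterior concentration: (20.56, 13.56, 18.56), total = 52.68.
E[θ_{R3}|data] = α_{R3}/Σα = 18.56/52.68 = 0.3523.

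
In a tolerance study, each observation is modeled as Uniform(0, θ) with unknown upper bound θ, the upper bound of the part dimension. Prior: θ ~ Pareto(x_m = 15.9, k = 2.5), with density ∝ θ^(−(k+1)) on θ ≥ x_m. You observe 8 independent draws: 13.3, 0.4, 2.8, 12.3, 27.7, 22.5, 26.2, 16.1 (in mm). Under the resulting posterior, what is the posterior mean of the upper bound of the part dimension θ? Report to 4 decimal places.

A Pareto(scale x_m, shape k) prior on the upper bound θ of Uniform(0, θ) is conjugate: posterior is Pareto(max(x_m, max xᵢ), k + n).
Sample maximum = 27.7; prior scale x_m = 15.9 → posterior scale = max = 27.7.
Posterior shape = 2.5 + 8 = 10.5.
E[θ|data] = k·x_m/(k−1) = 10.5·27.7/9.5 = 30.6158.

30.6158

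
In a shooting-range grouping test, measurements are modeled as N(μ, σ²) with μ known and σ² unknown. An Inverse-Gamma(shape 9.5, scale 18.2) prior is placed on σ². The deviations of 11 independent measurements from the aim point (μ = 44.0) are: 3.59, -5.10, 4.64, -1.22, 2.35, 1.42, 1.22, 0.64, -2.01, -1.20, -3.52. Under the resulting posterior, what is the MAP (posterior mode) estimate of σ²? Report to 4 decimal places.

3.9257

With known mean μ and an Inverse-Gamma(α, β) prior on σ², the Normal likelihood is conjugate: posterior is Inv-Gamma(α + n/2, β + Σ(xᵢ−μ)²/2).
Σ(xᵢ−μ)² = (3.59)² + (-5.10)² + (4.64)² + (-1.22)² + (2.35)² + (1.42)² + (1.22)² + (0.64)² + (-2.01)² + (-1.20)² + (-3.52)² = 89.2235.
Posterior: Inv-Gamma(9.5 + 11/2, 18.2 + 89.2235/2) = Inv-Gamma(15.00, 62.81175).
Mode = β/(α+1) = 62.81175/16.00 = 3.9257.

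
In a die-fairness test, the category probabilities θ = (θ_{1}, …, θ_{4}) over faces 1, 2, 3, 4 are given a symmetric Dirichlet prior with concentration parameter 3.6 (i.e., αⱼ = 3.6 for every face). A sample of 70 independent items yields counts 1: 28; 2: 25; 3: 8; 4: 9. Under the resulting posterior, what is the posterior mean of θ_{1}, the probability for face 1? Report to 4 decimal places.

The Dirichlet prior is conjugate to the Multinomial likelihood: each posterior αⱼ = prior αⱼ + observed count nⱼ.
Posterior concentration: (31.6, 28.6, 11.6, 12.6), total = 84.4.
E[θ_{1}|data] = α_{1}/Σα = 31.6/84.4 = 0.3744.

0.3744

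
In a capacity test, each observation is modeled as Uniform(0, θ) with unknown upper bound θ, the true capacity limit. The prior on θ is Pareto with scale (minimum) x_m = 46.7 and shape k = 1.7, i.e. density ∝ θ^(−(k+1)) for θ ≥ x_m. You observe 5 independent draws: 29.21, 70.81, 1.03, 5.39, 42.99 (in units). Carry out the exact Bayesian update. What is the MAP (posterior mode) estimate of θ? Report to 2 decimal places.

A Pareto(scale x_m, shape k) prior on the upper bound θ of Uniform(0, θ) is conjugate: posterior is Pareto(max(x_m, max xᵢ), k + n).
Sample maximum = 70.81; prior scale x_m = 46.7 → posterior scale = max = 70.81.
Posterior shape = 1.7 + 5 = 6.7.
The Pareto density is decreasing on [x_m, ∞), so the mode is x_m = 70.81.

70.81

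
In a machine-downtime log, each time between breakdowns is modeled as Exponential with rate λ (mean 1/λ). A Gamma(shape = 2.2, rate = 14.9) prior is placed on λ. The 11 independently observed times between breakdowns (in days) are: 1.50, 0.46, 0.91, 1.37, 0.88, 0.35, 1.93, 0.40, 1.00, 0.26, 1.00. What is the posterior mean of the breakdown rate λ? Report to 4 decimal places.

With a Gamma(shape α, rate β) prior on the exponential rate λ, the posterior after n observations with total T = Σxᵢ is Gamma(α+n, β+T).
Sum of observations T = 10.06 days; n = 11.
Posterior: Gamma(2.2+11, 14.9+10.06) = Gamma(13.2, 24.96).
Posterior mean of λ = α/β = 13.2/24.96 = 0.5288.

0.5288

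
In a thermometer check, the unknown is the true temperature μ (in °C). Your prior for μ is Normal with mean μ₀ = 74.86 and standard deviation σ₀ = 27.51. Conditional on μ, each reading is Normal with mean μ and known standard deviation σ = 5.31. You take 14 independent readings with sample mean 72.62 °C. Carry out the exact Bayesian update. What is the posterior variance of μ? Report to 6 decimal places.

For Normal data with known variance σ², a Normal(μ₀, σ₀²) prior on μ is conjugate. Posterior precision = 1/σ₀² + n/σ²; posterior mean is the precision-weighted average of μ₀ and x̄.
σ₀² = 27.51² = 756.8001, σ² = 5.31² = 28.1961; σ² + n·σ₀² = 28.1961 + 14·756.8001 = 10623.3975.
Posterior precision = 1/σ₀² + n/σ² = 1/756.8001 + 14/28.1961 = (σ² + n·σ₀²)/(σ₀²σ²) = 10623.3975/(756.8001·28.1961); posterior variance σₙ² = σ₀²σ²/(σ² + n·σ₀²) = 756.8001·28.1961/10623.3975 = 2.008662.

2.008662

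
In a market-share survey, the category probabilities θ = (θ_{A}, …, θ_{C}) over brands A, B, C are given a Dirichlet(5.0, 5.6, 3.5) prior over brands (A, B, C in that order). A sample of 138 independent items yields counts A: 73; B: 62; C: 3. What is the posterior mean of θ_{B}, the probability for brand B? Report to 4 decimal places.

The Dirichlet prior is conjugate to the Multinomial likelihood: each posterior αⱼ = prior αⱼ + observed count nⱼ.
Posterior concentration: (78.0, 67.6, 6.5), total = 152.1.
E[θ_{B}|data] = α_{B}/Σα = 67.6/152.1 = 0.4444.

0.4444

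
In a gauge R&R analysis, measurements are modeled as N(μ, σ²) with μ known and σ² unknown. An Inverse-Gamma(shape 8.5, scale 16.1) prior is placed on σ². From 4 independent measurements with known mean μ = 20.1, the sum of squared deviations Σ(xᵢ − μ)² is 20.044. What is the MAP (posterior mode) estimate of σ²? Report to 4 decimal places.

2.2715

With known mean μ and an Inverse-Gamma(α, β) prior on σ², the Normal likelihood is conjugate: posterior is Inv-Gamma(α + n/2, β + Σ(xᵢ−μ)²/2).
Posterior: Inv-Gamma(8.5 + 4/2, 16.1 + 20.044/2) = Inv-Gamma(10.50, 26.1220).
Mode = β/(α+1) = 26.1220/11.50 = 2.2715.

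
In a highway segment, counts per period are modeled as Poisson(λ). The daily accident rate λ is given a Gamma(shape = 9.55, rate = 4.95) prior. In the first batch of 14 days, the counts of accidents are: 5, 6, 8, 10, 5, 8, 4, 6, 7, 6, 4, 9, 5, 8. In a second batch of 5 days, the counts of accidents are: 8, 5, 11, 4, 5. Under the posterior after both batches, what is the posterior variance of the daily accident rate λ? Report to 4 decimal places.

0.2328

With a Gamma(shape α, rate β) prior, the Poisson likelihood is conjugate: the posterior is Gamma(α + ΣXᵢ, β + n).
Batch 1: sum of counts S = 91 over n = 14 days.
After batch 1: Gamma(α+S, β+n) = Gamma(9.55+91, 4.95+14) = Gamma(100.55, 18.95).
Batch 2: sum of counts S = 33 over n = 5 days.
After batch 2: Gamma(α+S, β+n) = Gamma(100.55+33, 18.95+5) = Gamma(133.55, 23.95).
Var = α/β² = 133.55/23.95² = 0.2328.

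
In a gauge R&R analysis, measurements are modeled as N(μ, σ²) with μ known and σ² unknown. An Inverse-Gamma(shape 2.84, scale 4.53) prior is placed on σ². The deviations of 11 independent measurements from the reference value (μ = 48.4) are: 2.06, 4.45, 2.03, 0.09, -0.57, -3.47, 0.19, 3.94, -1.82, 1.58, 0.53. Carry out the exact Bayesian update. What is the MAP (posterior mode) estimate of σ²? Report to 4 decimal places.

3.8143

With known mean μ and an Inverse-Gamma(α, β) prior on σ², the Normal likelihood is conjugate: posterior is Inv-Gamma(α + n/2, β + Σ(xᵢ−μ)²/2).
Σ(xᵢ−μ)² = (2.06)² + (4.45)² + (2.03)² + (0.09)² + (-0.57)² + (-3.47)² + (0.19)² + (3.94)² + (-1.82)² + (1.58)² + (0.53)² = 62.1903.
Posterior: Inv-Gamma(2.84 + 11/2, 4.53 + 62.1903/2) = Inv-Gamma(8.34, 35.62515).
Mode = β/(α+1) = 35.62515/9.34 = 3.8143.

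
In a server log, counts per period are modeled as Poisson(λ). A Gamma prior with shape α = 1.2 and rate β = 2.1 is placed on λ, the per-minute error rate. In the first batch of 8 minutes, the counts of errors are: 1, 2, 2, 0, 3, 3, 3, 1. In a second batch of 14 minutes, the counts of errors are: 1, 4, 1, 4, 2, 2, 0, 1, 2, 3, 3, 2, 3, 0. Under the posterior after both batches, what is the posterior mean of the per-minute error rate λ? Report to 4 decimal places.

1.8340

With a Gamma(shape α, rate β) prior, the Poisson likelihood is conjugate: the posterior is Gamma(α + ΣXᵢ, β + n).
Batch 1: sum of counts S = 15 over n = 8 minutes.
After batch 1: Gamma(α+S, β+n) = Gamma(1.2+15, 2.1+8) = Gamma(16.2, 10.1).
Batch 2: sum of counts S = 28 over n = 14 minutes.
After batch 2: Gamma(α+S, β+n) = Gamma(16.2+28, 10.1+14) = Gamma(44.2, 24.1).
Posterior mean = α/β = 44.2/24.1 = 1.8340.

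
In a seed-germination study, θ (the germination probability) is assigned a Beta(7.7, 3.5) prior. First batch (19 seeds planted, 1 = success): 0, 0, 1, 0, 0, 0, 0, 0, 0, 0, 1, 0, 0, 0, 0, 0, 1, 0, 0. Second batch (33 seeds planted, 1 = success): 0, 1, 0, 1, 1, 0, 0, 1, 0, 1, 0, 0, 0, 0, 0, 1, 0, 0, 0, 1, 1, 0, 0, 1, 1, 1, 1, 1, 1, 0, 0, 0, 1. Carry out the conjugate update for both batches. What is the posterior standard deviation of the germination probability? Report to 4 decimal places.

0.0613

The Beta prior is conjugate to a Binomial/Bernoulli likelihood; the update adds successes to α and failures to β.
After batch 1: Beta(7.7+3, 3.5+16) = Beta(10.7, 19.5).
After batch 2: Beta(10.7+15, 19.5+18) = Beta(25.7, 37.5).
Var = αβ/((α+β)²(α+β+1)) = 25.7·37.5/(63.2²·64.2) = 0.00375833; SD = √0.00375833 = 0.0613.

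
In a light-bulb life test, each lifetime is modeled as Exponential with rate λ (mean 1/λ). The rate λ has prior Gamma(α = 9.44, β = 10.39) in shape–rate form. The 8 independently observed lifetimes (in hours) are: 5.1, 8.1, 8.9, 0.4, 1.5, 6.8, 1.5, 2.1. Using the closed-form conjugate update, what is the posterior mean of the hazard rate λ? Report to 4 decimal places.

With a Gamma(shape α, rate β) prior on the exponential rate λ, the posterior after n observations with total T = Σxᵢ is Gamma(α+n, β+T).
Sum of observations T = 34.4 hours; n = 8.
Posterior: Gamma(9.44+8, 10.39+34.4) = Gamma(17.44, 44.79).
Posterior mean of λ = α/β = 17.44/44.79 = 0.3894.

0.3894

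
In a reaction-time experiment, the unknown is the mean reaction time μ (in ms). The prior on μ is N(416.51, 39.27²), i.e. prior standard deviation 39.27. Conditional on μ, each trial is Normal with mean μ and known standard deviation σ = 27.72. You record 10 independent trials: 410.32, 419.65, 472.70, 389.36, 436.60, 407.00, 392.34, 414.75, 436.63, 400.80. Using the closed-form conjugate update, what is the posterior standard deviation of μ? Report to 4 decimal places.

For Normal data with known variance σ², a Normal(μ₀, σ₀²) prior on μ is conjugate. Posterior precision = 1/σ₀² + n/σ²; posterior mean is the precision-weighted average of μ₀ and x̄.
σ₀² = 39.27² = 1542.1329, σ² = 27.72² = 768.3984; σ² + n·σ₀² = 768.3984 + 10·1542.1329 = 16189.7274.
Posterior precision = 1/σ₀² + n/σ² = 1/1542.1329 + 10/768.3984 = (σ² + n·σ₀²)/(σ₀²σ²) = 16189.7274/(1542.1329·768.3984); posterior variance σₙ² = σ₀²σ²/(σ² + n·σ₀²) = 1542.1329·768.3984/16189.7274 = 73.192860.
Posterior SD = √σₙ² = √(1542.1329·768.3984/16189.7274) = 8.5553.

8.5553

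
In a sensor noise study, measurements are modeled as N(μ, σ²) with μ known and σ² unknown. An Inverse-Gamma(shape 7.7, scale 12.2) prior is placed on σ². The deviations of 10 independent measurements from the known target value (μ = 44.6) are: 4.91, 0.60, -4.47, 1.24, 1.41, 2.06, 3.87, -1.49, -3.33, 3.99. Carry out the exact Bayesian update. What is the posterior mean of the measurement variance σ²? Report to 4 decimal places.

With known mean μ and an Inverse-Gamma(α, β) prior on σ², the Normal likelihood is conjugate: posterior is Inv-Gamma(α + n/2, β + Σ(xᵢ−μ)²/2).
Σ(xᵢ−μ)² = (4.91)² + (0.60)² + (-4.47)² + (1.24)² + (1.41)² + (2.06)² + (3.87)² + (-1.49)² + (-3.33)² + (3.99)² = 96.4243.
Posterior: Inv-Gamma(7.7 + 10/2, 12.2 + 96.4243/2) = Inv-Gamma(12.70, 60.41215).
E[σ²|data] = β/(α−1) = 60.41215/11.70 = 5.1634.

5.1634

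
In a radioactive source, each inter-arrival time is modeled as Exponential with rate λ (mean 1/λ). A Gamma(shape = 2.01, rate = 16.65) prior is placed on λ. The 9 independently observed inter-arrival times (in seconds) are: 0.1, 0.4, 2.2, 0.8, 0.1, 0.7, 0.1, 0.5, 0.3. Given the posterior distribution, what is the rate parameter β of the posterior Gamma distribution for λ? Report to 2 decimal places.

21.85

With a Gamma(shape α, rate β) prior on the exponential rate λ, the posterior after n observations with total T = Σxᵢ is Gamma(α+n, β+T).
Sum of observations T = 5.2 seconds; n = 9.
Posterior: Gamma(2.01+9, 16.65+5.2) = Gamma(11.01, 21.85).
Posterior β = 21.85.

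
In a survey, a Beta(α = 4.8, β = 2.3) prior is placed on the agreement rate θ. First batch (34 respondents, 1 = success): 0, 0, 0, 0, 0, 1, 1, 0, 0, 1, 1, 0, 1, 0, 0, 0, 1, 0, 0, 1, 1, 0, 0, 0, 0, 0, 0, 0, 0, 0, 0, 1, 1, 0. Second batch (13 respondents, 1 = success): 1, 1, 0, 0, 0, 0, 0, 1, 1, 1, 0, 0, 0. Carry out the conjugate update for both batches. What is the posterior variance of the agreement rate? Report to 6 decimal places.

0.004211

The Beta prior is conjugate to a Binomial/Bernoulli likelihood; the update adds successes to α and failures to β.
After batch 1: Beta(4.8+10, 2.3+24) = Beta(14.8, 26.3).
After batch 2: Beta(14.8+5, 26.3+8) = Beta(19.8, 34.3).
Var = αβ/((α+β)²(α+β+1)) = 19.8·34.3/(54.1²·55.1) = 0.004211.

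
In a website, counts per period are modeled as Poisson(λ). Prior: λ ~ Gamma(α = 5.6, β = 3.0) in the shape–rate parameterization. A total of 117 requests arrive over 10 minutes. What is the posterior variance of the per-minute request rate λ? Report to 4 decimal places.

With a Gamma(shape α, rate β) prior, the Poisson likelihood is conjugate: the posterior is Gamma(α + ΣXᵢ, β + n).
Posterior: Gamma(α+S, β+n) = Gamma(5.6+117, 3.0+10) = Gamma(122.6, 13.0).
Var = α/β² = 122.6/13.0² = 0.7254.

0.7254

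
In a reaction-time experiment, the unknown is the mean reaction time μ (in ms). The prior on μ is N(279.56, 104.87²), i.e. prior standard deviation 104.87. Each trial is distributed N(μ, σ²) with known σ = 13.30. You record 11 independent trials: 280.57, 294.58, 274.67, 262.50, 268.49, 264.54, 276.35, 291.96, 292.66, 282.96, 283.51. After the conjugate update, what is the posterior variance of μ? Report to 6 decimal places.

For Normal data with known variance σ², a Normal(μ₀, σ₀²) prior on μ is conjugate. Posterior precision = 1/σ₀² + n/σ²; posterior mean is the precision-weighted average of μ₀ and x̄.
σ₀² = 104.87² = 10997.7169, σ² = 13.30² = 176.89; σ² + n·σ₀² = 176.89 + 11·10997.7169 = 121151.7759.
Posterior precision = 1/σ₀² + n/σ² = 1/10997.7169 + 11/176.89 = (σ² + n·σ₀²)/(σ₀²σ²) = 121151.7759/(10997.7169·176.89); posterior variance σₙ² = σ₀²σ²/(σ² + n·σ₀²) = 10997.7169·176.89/121151.7759 = 16.057430.

16.057430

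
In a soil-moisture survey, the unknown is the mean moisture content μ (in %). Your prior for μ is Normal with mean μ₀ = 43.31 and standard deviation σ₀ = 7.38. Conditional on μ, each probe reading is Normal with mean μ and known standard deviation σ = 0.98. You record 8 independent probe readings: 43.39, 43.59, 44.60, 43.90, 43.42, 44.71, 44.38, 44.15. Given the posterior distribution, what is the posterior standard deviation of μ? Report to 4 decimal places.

0.3461

For Normal data with known variance σ², a Normal(μ₀, σ₀²) prior on μ is conjugate. Posterior precision = 1/σ₀² + n/σ²; posterior mean is the precision-weighted average of μ₀ and x̄.
σ₀² = 7.38² = 54.4644, σ² = 0.98² = 0.9604; σ² + n·σ₀² = 0.9604 + 8·54.4644 = 436.6756.
Posterior precision = 1/σ₀² + n/σ² = 1/54.4644 + 8/0.9604 = (σ² + n·σ₀²)/(σ₀²σ²) = 436.6756/(54.4644·0.9604); posterior variance σₙ² = σ₀²σ²/(σ² + n·σ₀²) = 54.4644·0.9604/436.6756 = 0.119786.
Posterior SD = √σₙ² = √(54.4644·0.9604/436.6756) = 0.3461.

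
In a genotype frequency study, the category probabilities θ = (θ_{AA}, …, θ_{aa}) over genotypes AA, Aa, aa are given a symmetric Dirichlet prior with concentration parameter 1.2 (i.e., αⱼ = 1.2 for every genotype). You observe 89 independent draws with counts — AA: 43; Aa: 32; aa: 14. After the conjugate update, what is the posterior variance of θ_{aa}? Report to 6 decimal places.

The Dirichlet prior is conjugate to the Multinomial likelihood: each posterior αⱼ = prior αⱼ + observed count nⱼ.
Posterior concentration: (44.2, 33.2, 15.2), total = 92.6.
Var[θ_j] = α_j(Σα−α_j)/((Σα)²(Σα+1)) = 15.2·77.4/(92.6²·93.6) = 0.001466.

0.001466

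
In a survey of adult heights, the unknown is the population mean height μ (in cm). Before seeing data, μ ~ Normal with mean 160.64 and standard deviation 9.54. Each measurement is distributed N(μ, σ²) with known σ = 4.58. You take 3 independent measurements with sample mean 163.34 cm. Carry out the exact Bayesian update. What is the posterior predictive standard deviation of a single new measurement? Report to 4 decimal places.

For Normal data with known variance σ², a Normal(μ₀, σ₀²) prior on μ is conjugate. Posterior precision = 1/σ₀² + n/σ²; posterior mean is the precision-weighted average of μ₀ and x̄.
σ₀² = 9.54² = 91.0116, σ² = 4.58² = 20.9764; σ² + n·σ₀² = 20.9764 + 3·91.0116 = 294.0112.
Posterior precision = 1/σ₀² + n/σ² = 1/91.0116 + 3/20.9764 = (σ² + n·σ₀²)/(σ₀²σ²) = 294.0112/(91.0116·20.9764); posterior variance σₙ² = σ₀²σ²/(σ² + n·σ₀²) = 91.0116·20.9764/294.0112 = 6.493276.
Predictive variance for one new observation = σₙ² + σ² = 91.0116·20.9764/294.0112 + 20.9764 = σ²·(σ₀² + 294.0112)/294.0112 = 20.9764·385.0228/294.0112 = 27.469676; SD = √(20.9764·385.0228/294.0112) = 5.2412.

5.2412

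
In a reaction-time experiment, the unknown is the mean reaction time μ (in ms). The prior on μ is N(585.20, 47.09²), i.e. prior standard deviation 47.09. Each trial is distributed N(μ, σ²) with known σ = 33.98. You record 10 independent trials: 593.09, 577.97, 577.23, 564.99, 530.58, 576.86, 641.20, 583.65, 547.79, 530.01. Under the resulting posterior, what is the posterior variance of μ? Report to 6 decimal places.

For Normal data with known variance σ², a Normal(μ₀, σ₀²) prior on μ is conjugate. Posterior precision = 1/σ₀² + n/σ²; posterior mean is the precision-weighted average of μ₀ and x̄.
σ₀² = 47.09² = 2217.4681, σ² = 33.98² = 1154.6404; σ² + n·σ₀² = 1154.6404 + 10·2217.4681 = 23329.3214.
Posterior precision = 1/σ₀² + n/σ² = 1/2217.4681 + 10/1154.6404 = (σ² + n·σ₀²)/(σ₀²σ²) = 23329.3214/(2217.4681·1154.6404); posterior variance σₙ² = σ₀²σ²/(σ² + n·σ₀²) = 2217.4681·1154.6404/23329.3214 = 109.749367.

109.749367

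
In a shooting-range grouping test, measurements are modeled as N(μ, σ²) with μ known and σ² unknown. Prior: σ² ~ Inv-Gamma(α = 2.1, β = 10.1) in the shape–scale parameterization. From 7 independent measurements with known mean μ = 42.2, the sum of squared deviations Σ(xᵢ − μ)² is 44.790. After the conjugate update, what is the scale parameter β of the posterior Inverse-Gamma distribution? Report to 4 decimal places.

32.4950

With known mean μ and an Inverse-Gamma(α, β) prior on σ², the Normal likelihood is conjugate: posterior is Inv-Gamma(α + n/2, β + Σ(xᵢ−μ)²/2).
Posterior: Inv-Gamma(2.1 + 7/2, 10.1 + 44.790/2) = Inv-Gamma(5.60, 32.4950).
Posterior β = 32.4950.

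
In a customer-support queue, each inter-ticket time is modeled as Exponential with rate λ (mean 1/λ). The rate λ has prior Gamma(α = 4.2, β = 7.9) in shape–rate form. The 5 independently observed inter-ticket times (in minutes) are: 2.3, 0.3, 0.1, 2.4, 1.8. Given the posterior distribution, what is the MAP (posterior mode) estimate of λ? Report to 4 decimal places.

0.5541

With a Gamma(shape α, rate β) prior on the exponential rate λ, the posterior after n observations with total T = Σxᵢ is Gamma(α+n, β+T).
Sum of observations T = 6.9 minutes; n = 5.
Posterior: Gamma(4.2+5, 7.9+6.9) = Gamma(9.2, 14.8).
Mode = (α−1)/β = 0.5541.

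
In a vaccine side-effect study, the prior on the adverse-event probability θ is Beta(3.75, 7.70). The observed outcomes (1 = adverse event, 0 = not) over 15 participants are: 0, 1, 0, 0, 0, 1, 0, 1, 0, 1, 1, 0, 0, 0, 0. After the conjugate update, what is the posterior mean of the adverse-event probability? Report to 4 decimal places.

The Beta prior is conjugate to a Binomial/Bernoulli likelihood; the update adds successes to α and failures to β.
Posterior: Beta(α+k, β+n−k) = Beta(3.75+5, 7.70+10) = Beta(8.75, 17.70).
Posterior mean = α/(α+β) = 8.75/26.45 = 0.3308.

0.3308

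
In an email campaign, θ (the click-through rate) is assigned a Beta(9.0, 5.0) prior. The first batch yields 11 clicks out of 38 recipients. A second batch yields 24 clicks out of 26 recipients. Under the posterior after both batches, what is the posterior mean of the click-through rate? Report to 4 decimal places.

0.5641

The Beta prior is conjugate to a Binomial/Bernoulli likelihood; the update adds successes to α and failures to β.
After batch 1: Beta(9.0+11, 5.0+27) = Beta(20.0, 32.0).
After batch 2: Beta(20.0+24, 32.0+2) = Beta(44.0, 34.0).
Posterior mean = α/(α+β) = 44.0/78.0 = 0.5641.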